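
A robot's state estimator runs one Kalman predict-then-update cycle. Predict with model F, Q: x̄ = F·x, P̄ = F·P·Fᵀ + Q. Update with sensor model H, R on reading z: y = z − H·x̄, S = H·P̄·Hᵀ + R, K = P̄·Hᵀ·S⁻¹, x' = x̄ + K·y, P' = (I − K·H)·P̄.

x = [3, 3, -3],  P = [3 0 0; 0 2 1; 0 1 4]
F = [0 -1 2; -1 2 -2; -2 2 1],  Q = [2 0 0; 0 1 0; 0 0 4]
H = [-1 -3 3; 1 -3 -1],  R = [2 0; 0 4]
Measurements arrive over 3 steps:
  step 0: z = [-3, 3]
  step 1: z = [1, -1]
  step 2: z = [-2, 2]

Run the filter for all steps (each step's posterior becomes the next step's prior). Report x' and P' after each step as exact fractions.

step 0: x' = [-2329/1848, -557/924, -3811/1848], P' = [147605/44352 8989/22176 71063/44352; 8989/22176 3365/11088 8815/22176; 71063/44352 8815/22176 50573/44352]
step 1: x' = [-20392479/13536185, 105314/40608555, -2233528/8121711], P' = [30856912/13536185 6984657/27072370 5609937/5414474; 6984657/27072370 91478477/324868440 20540297/64973688; 5609937/5414474 20540297/64973688 54060025/64973688]
step 2: x' = [551510130593/845108397165, -132960074206/845108397165, -472882894519/845108397165], P' = [3846050379761/1690216794330 218978927449/845108397165 1750096905407/1690216794330; 218978927449/845108397165 236685631702/845108397165 266361345223/845108397165; 1750096905407/1690216794330 266361345223/845108397165 1404338501249/1690216794330]

step 0: x̄ = F·x = [-9, 9, -3]
step 0: P̄ = F·P·Fᵀ + Q = [16 -14 7; -14 20 4; 7 4 32]
step 0: y = z − H·x̄ = [24, 36]
step 0: S = H·P̄·Hᵀ + R = [288 72; 72 326]
step 0: K = P̄·Hᵀ·S⁻¹ = [5825/44352 157/1232; -1367/22176 -139/616; 13883/44352 -225/1232]
step 0: x' = x̄ + K·y = [-2329/1848, -557/924, -3811/1848]
step 0: P' = (I − K·H)·P̄ = [147605/44352 8989/22176 71063/44352; 8989/22176 3365/11088 8815/22176; 71063/44352 8815/22176 50573/44352]
step 1: x̄ = F·x = [-1627/462, 7723/1848, -1381/1848]
step 1: P̄ = F·P·Fᵀ + Q = [14621/2772 -61895/11088 -30295/11088; -61895/11088 519389/44352 317965/44352; -30295/11088 317965/44352 514685/44352]
step 1: y = z − H·x̄ = [809/66, 1102/77]
step 1: S = H·P̄·Hᵀ + R = [28103/396 125/11; 125/11 16035/77]
step 1: K = P̄·Hᵀ·S⁻¹ = [74063/2707237 1588771/13536185; -835781/10828948 -36665129/162434220; 2769995/10828948 -6045209/32486844]
step 1: x' = x̄ + K·y = [-20392479/13536185, 105314/40608555, -2233528/8121711]
step 1: P' = (I − K·H)·P̄ = [30856912/13536185 6984657/27072370 5609937/5414474; 6984657/27072370 91478477/324868440 20540297/64973688; 5609937/5414474 20540297/64973688 54060025/64973688]
step 2: x̄ = F·x = [-7480198/13536185, 16744669/8121711, 111397862/40608555]
step 2: P̄ = F·P·Fᵀ + Q = [470536639/108289480 -20622085/5414474 -171001787/108289480; -20622085/5414474 67551455/8121711 80396791/16243422; -171001787/108289480 80396791/16243422 3291845333/324868440]
step 2: y = z − H·x̄ = [-12445417/2707237, 466225601/40608555]
step 2: S = H·P̄·Hᵀ + R = [189314295/2707237 11097846/2707237; 11097846/2707237 12104757263/81217110]
step 2: K = P̄·Hᵀ·S⁻¹ = [45183385883/1690216794330 13034665161/112681119622; -64975893443/845108397165 -12623988548/56340559811; 432375263501/1690216794330 -20873494453/112681119622]
step 2: x' = x̄ + K·y = [551510130593/845108397165, -132960074206/845108397165, -472882894519/845108397165]
step 2: P' = (I − K·H)·P̄ = [3846050379761/1690216794330 218978927449/845108397165 1750096905407/1690216794330; 218978927449/845108397165 236685631702/845108397165 266361345223/845108397165; 1750096905407/1690216794330 266361345223/845108397165 1404338501249/1690216794330]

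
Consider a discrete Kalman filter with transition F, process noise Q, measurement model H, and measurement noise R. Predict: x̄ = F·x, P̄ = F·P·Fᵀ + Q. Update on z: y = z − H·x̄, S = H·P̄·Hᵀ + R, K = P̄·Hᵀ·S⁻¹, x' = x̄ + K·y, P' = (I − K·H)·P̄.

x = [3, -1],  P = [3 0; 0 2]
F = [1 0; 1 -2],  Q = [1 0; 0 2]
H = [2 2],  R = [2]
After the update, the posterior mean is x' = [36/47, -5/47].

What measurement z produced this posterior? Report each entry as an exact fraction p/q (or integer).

z = [1]

x̄ = F·x = [3, 5]
P̄ = F·P·Fᵀ + Q = [4 3; 3 13]
S = H·P̄·Hᵀ + R = [94]
K = P̄·Hᵀ·S⁻¹ = [7/47; 16/47]
x' − x̄ = [-105/47, -240/47] = K·y
y = (KᵀK)⁻¹·Kᵀ·(x' − x̄) = [-15]
z = y + H·x̄ = [-15] + [16] = [1]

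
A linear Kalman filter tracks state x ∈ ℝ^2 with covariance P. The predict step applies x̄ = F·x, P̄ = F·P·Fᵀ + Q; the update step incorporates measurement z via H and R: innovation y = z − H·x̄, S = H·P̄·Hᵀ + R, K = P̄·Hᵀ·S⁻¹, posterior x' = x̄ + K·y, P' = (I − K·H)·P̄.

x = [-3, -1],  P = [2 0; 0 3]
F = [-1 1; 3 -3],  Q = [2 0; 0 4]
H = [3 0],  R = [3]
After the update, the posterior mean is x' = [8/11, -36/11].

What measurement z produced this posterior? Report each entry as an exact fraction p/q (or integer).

z = [2]

x̄ = F·x = [2, -6]
P̄ = F·P·Fᵀ + Q = [7 -15; -15 49]
S = H·P̄·Hᵀ + R = [66]
K = P̄·Hᵀ·S⁻¹ = [7/22; -15/22]
x' − x̄ = [-14/11, 30/11] = K·y
y = (KᵀK)⁻¹·Kᵀ·(x' − x̄) = [-4]
z = y + H·x̄ = [-4] + [6] = [2]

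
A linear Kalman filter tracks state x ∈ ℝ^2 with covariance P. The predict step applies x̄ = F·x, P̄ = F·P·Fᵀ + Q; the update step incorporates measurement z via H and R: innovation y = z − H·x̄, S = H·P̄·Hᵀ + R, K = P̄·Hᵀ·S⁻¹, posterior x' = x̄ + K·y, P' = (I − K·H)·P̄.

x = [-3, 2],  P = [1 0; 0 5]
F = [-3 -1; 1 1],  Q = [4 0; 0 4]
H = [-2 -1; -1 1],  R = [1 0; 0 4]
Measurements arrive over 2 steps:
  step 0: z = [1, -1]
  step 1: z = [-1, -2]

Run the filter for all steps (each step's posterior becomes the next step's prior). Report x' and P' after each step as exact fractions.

step 0: x' = [-7/646, -415/646], P' = [163/323 -211/323; -211/323 503/323]
step 1: x' = [7405/7853, -27779/31412], P' = [3444/7853 -4160/7853; -4160/7853 10397/7853]

step 0: x̄ = F·x = [7, -1]
step 0: P̄ = F·P·Fᵀ + Q = [18 -8; -8 10]
step 0: y = z − H·x̄ = [14, 7]
step 0: S = H·P̄·Hᵀ + R = [51 34; 34 48]
step 0: K = P̄·Hᵀ·S⁻¹ = [-115/323 -11/38; -81/323 21/38]
step 0: x' = x̄ + K·y = [-7/646, -415/646]
step 0: P' = (I − K·H)·P̄ = [163/323 -211/323; -211/323 503/323]
step 1: x̄ = F·x = [218/323, -211/323]
step 1: P̄ = F·P·Fᵀ + Q = [1996/323 -148/323; -148/323 1536/323]
step 1: y = z − H·x̄ = [-98/323, -217/323]
step 1: S = H·P̄·Hᵀ + R = [9251/323 2604/323; 2604/323 5120/323]
step 1: K = P̄·Hᵀ·S⁻¹ = [-2728/7853 -1901/7853; -2077/7853 14557/31412]
step 1: x' = x̄ + K·y = [7405/7853, -27779/31412]
step 1: P' = (I − K·H)·P̄ = [3444/7853 -4160/7853; -4160/7853 10397/7853]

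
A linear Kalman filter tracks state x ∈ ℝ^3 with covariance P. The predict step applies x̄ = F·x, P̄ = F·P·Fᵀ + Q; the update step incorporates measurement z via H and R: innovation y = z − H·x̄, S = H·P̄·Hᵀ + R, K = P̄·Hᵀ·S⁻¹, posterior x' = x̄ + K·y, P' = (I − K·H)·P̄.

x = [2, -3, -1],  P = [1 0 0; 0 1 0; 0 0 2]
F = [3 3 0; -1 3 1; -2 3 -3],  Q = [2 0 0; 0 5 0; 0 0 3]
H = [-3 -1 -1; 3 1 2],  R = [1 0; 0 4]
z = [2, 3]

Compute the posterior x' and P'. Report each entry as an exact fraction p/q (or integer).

x' = [2124/1867, -15919/1867, 31716/9335]
P' = [3563/1867 -6843/1867 -2865/1867; -6843/1867 21539/1867 -665/1867; -2865/1867 -665/1867 38766/9335]

x̄ = F·x = [-3, -12, -10]
P̄ = F·P·Fᵀ + Q = [20 6 3; 6 17 5; 3 5 34]
y = z − H·x̄ = [-29, 44]
S = H·P̄·Hᵀ + R = [296 -343; -343 429]
K = P̄·Hᵀ·S⁻¹ = [-981/1867 -471/1867; -345/1867 -80/1867; 7534/9335 7808/9335]
x' = x̄ + K·y = [2124/1867, -15919/1867, 31716/9335]
P' = (I − K·H)·P̄ = [3563/1867 -6843/1867 -2865/1867; -6843/1867 21539/1867 -665/1867; -2865/1867 -665/1867 38766/9335]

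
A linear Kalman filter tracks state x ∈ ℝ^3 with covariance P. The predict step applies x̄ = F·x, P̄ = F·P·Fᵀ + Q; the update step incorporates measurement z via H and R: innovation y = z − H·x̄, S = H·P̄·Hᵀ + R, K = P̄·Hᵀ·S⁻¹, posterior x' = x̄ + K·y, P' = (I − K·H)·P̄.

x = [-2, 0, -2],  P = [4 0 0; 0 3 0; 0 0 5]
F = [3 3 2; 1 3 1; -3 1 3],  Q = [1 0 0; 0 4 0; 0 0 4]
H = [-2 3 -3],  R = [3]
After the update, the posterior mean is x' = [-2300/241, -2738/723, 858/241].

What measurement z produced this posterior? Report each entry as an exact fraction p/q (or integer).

x̄ = F·x = [-10, -4, 0]
P̄ = F·P·Fᵀ + Q = [84 49 3; 49 40 12; 3 12 88]
S = H·P̄·Hᵀ + R = [723]
K = P̄·Hᵀ·S⁻¹ = [-10/241; -14/723; -78/241]
x' − x̄ = [110/241, 154/723, 858/241] = K·y
y = (KᵀK)⁻¹·Kᵀ·(x' − x̄) = [-11]
z = y + H·x̄ = [-11] + [8] = [-3]

z = [-3]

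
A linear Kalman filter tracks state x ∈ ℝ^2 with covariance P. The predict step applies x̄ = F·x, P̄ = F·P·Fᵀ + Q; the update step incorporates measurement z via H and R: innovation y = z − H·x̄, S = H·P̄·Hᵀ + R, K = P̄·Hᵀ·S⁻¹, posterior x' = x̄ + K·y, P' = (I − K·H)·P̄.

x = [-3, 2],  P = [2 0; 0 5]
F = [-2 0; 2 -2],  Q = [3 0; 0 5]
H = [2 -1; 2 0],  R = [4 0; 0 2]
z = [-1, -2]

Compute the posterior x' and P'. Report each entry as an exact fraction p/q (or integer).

x̄ = F·x = [6, -10]
P̄ = F·P·Fᵀ + Q = [11 -8; -8 33]
y = z − H·x̄ = [-23, -14]
S = H·P̄·Hᵀ + R = [113 60; 60 46]
K = P̄·Hᵀ·S⁻¹ = [30/799 343/799; -647/799 566/799]
x' = x̄ + K·y = [-698/799, -1033/799]
P' = (I − K·H)·P̄ = [343/799 566/799; 566/799 3720/799]

x' = [-698/799, -1033/799]
P' = [343/799 566/799; 566/799 3720/799]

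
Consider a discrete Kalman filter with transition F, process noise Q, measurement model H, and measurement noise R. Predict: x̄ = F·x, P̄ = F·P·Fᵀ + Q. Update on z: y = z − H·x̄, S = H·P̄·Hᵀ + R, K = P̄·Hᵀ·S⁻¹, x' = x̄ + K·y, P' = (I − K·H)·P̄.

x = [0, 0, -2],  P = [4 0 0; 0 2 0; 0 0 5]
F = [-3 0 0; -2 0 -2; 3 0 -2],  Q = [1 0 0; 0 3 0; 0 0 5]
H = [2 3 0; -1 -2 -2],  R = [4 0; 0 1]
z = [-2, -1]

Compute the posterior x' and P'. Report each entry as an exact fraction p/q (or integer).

x̄ = F·x = [0, 4, 4]
P̄ = F·P·Fᵀ + Q = [37 24 -36; 24 39 -4; -36 -4 61]
y = z − H·x̄ = [-14, 15]
S = H·P̄·Hᵀ + R = [791 -308; -308 358]
K = P̄·Hᵀ·S⁻¹ = [24132/94157 4955/26902; 15059/94157 -1681/13451; -3864/13451 -6255/13451]
x' = x̄ + K·y = [-22203/26902, -1529/13451, 14075/13451]
P' = (I − K·H)·P̄ = [371979/188314 -91817/94157 -1407/13451; -91817/94157 81290/94157 -4214/13451; -1407/13451 -4214/13451 8045/13451]

x' = [-22203/26902, -1529/13451, 14075/13451]
P' = [371979/188314 -91817/94157 -1407/13451; -91817/94157 81290/94157 -4214/13451; -1407/13451 -4214/13451 8045/13451]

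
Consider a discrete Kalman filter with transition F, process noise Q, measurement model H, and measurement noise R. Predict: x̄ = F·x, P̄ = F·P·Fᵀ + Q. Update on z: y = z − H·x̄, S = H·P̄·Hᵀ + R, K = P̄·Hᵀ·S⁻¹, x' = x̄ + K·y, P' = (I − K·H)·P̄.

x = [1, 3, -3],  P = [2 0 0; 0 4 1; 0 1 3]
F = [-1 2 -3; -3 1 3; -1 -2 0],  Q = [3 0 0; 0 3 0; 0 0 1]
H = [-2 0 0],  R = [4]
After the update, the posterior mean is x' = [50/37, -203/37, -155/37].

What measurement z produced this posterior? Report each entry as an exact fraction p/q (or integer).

x̄ = F·x = [14, -9, -7]
P̄ = F·P·Fᵀ + Q = [36 -10 -8; -10 58 -8; -8 -8 19]
S = H·P̄·Hᵀ + R = [148]
K = P̄·Hᵀ·S⁻¹ = [-18/37; 5/37; 4/37]
x' − x̄ = [-468/37, 130/37, 104/37] = K·y
y = (KᵀK)⁻¹·Kᵀ·(x' − x̄) = [26]
z = y + H·x̄ = [26] + [-28] = [-2]

z = [-2]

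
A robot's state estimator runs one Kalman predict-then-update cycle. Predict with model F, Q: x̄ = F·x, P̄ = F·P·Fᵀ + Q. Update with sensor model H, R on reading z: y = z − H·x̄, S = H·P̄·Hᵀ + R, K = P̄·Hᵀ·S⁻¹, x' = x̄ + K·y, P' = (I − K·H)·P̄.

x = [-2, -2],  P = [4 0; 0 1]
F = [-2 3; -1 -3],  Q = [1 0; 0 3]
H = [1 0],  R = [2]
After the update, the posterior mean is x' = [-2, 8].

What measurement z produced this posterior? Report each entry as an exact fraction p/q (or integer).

z = [-2]

x̄ = F·x = [-2, 8]
P̄ = F·P·Fᵀ + Q = [26 -1; -1 16]
S = H·P̄·Hᵀ + R = [28]
K = P̄·Hᵀ·S⁻¹ = [13/14; -1/28]
x' − x̄ = [0, 0] = K·y
y = (KᵀK)⁻¹·Kᵀ·(x' − x̄) = [0]
z = y + H·x̄ = [0] + [-2] = [-2]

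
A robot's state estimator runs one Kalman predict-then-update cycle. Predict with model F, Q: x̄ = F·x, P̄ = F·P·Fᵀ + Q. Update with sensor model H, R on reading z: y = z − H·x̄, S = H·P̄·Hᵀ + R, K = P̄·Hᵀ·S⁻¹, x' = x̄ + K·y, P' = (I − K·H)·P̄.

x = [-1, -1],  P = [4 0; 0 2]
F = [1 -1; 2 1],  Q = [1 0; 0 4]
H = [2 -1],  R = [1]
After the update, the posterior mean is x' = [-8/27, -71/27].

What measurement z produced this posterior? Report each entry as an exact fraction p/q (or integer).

z = [2]

x̄ = F·x = [0, -3]
P̄ = F·P·Fᵀ + Q = [7 6; 6 22]
S = H·P̄·Hᵀ + R = [27]
K = P̄·Hᵀ·S⁻¹ = [8/27; -10/27]
x' − x̄ = [-8/27, 10/27] = K·y
y = (KᵀK)⁻¹·Kᵀ·(x' − x̄) = [-1]
z = y + H·x̄ = [-1] + [3] = [2]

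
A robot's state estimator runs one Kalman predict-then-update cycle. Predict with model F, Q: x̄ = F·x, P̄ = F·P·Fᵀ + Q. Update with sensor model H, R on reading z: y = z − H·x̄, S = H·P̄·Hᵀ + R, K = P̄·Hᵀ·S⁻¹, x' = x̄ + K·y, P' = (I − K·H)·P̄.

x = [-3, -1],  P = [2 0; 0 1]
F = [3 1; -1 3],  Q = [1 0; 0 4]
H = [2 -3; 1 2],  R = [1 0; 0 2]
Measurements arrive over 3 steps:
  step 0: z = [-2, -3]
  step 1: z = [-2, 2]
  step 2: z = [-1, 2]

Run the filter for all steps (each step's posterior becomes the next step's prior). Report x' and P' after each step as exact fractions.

step 0: x' = [-30339/14831, -9795/14831], P' = [6442/14831 2904/14831; 2904/14831 2649/14831]
step 1: x' = [-4318806/23903329, 15539088/23903329], P' = [9922678/23903329 4449576/23903329; 4449576/23903329 4127649/23903329]
step 2: x' = [7183768418/12365883381, 9227637661/12365883381], P' = [15358540426/37097650143 6886639112/37097650143; 6886639112/37097650143 6397169221/37097650143]

step 0: x̄ = F·x = [-10, 0]
step 0: P̄ = F·P·Fᵀ + Q = [20 -3; -3 15]
step 0: y = z − H·x̄ = [18, 7]
step 0: S = H·P̄·Hᵀ + R = [252 -53; -53 70]
step 0: K = P̄·Hᵀ·S⁻¹ = [4172/14831 6125/14831; -2139/14831 4101/14831]
step 0: x' = x̄ + K·y = [-30339/14831, -9795/14831]
step 0: P' = (I − K·H)·P̄ = [6442/14831 2904/14831; 2904/14831 2649/14831]
step 1: x̄ = F·x = [-100812/14831, 954/14831]
step 1: P̄ = F·P·Fᵀ + Q = [92882/14831 11853/14831; 11853/14831 72183/14831]
step 1: y = z − H·x̄ = [174824/14831, 128566/14831]
step 1: S = H·P̄·Hᵀ + R = [893770/14831 -235481/14831; -235481/14831 458688/14831]
step 1: K = P̄·Hᵀ·S⁻¹ = [6496628/23903329 9410915/23903329; -3483795/23903329 6352437/23903329]
step 1: x' = x̄ + K·y = [-4318806/23903329, 15539088/23903329]
step 1: P' = (I − K·H)·P̄ = [9922678/23903329 4449576/23903329; 4449576/23903329 4127649/23903329]
step 2: x̄ = F·x = [2582670/23903329, 50936070/23903329]
step 2: P̄ = F·P·Fᵀ + Q = [144032536/23903329 18211521/23903329; 18211521/23903329 115987379/23903329]
step 2: y = z − H·x̄ = [123739541/23903329, -56648152/23903329]
step 2: S = H·P̄·Hᵀ + R = [1425381632/23903329 -389647681/23903329; -389647681/23903329 728634794/23903329]
step 2: K = P̄·Hᵀ·S⁻¹ = [10057163516/37097650143 14565909325/37097650143; -5418229439/37097650143 9840488777/37097650143]
step 2: x' = x̄ + K·y = [7183768418/12365883381, 9227637661/12365883381]
step 2: P' = (I − K·H)·P̄ = [15358540426/37097650143 6886639112/37097650143; 6886639112/37097650143 6397169221/37097650143]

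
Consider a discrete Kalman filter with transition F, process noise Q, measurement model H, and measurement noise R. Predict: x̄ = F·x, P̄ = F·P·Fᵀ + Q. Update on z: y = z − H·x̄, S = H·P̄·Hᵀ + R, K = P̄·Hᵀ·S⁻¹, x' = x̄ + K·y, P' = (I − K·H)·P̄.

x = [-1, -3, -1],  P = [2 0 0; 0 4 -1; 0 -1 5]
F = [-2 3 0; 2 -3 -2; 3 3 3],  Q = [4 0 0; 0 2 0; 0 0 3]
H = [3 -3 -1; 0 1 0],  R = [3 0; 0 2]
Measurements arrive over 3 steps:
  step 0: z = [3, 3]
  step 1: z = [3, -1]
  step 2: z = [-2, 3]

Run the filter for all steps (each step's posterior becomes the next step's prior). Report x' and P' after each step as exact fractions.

step 0: x' = [-3517/6757, 20043/6757, -90357/6757], P' = [24040/6757 3814/6757 56076/6757; 3814/6757 11694/6757 -23166/6757; 56076/6757 -23166/6757 242601/6757]
step 1: x' = [46176435/13407593, -4260577/13407593, 113266671/13407593], P' = [47273988/13407593 6839290/13407593 112744230/13407593; 6839290/13407593 25627920/13407593 -56830572/13407593; 112744230/13407593 -56830572/13407593 524021934/13407593]
step 2: x' = [11229464708/7004681345, 19818030141/7004681345, -3986673673/2801872538], P' = [25684557206/7004681345 3759837312/7004681345 12257525907/1400936269; 3759837312/7004681345 13412001089/7004681345 -5840902173/1400936269; 12257525907/1400936269 -5840902173/1400936269 111774452385/2801872538]

step 0: x̄ = F·x = [-7, 9, -15]
step 0: P̄ = F·P·Fᵀ + Q = [48 -38 15; -38 54 -39; 15 -39 84]
step 0: y = z − H·x̄ = [36, -6]
step 0: S = H·P̄·Hᵀ + R = [1365 -237; -237 56]
step 0: K = P̄·Hᵀ·S⁻¹ = [1534/6757 1907/6757; -158/6757 5847/6757; -1625/6757 -11583/6757]
step 0: x' = x̄ + K·y = [-3517/6757, 20043/6757, -90357/6757]
step 0: P' = (I − K·H)·P̄ = [24040/6757 3814/6757 56076/6757; 3814/6757 11694/6757 -23166/6757; 56076/6757 -23166/6757 242601/6757]
step 1: x̄ = F·x = [67163/6757, 113551/6757, -221493/6757]
step 1: P̄ = F·P·Fᵀ + Q = [182666/6757 207662/6757 -572502/6757; 207662/6757 412956/6757 -1080564/6757; -572502/6757 -1080564/6757 3186318/6757]
step 1: y = z − H·x̄ = [-62058/6757, -120308/6757]
step 1: S = H·P̄·Hᵀ + R = [1780899/6757 464682/6757; 464682/6757 426470/6757]
step 1: K = P̄·Hᵀ·S⁻¹ = [2853288/13407593 3419645/13407593; 154894/13407593 12813960/13407593; -5099176/13407593 -28415286/13407593]
step 1: x' = x̄ + K·y = [46176435/13407593, -4260577/13407593, 113266671/13407593]
step 1: P' = (I − K·H)·P̄ = [47273988/13407593 6839290/13407593 112744230/13407593; 6839290/13407593 25627920/13407593 -56830572/13407593; 112744230/13407593 -56830572/13407593 524021934/13407593]
step 2: x̄ = F·x = [-105134601/13407593, -121398741/13407593, 465547587/13407593]
step 2: P̄ = F·P·Fᵀ + Q = [391306124/13407593 454284600/13407593 -1220415306/13407593; 454284600/13407593 876657970/13407593 -2259198246/13407593; -1220415306/13407593 -2259198246/13407593 6542090421/13407593]
step 2: y = z − H·x̄ = [389939981/13407593, 161621520/13407593]
step 2: S = H·P̄·Hᵀ + R = [3584169606/13407593 992078136/13407593; 992078136/13407593 903473156/13407593]
step 2: K = P̄·Hᵀ·S⁻¹ = [1495510049/7004681345 1879918656/7004681345; 82673178/7004681345 13412001089/14009362690; -1061294635/2801872538 -5840902173/2801872538]
step 2: x' = x̄ + K·y = [11229464708/7004681345, 19818030141/7004681345, -3986673673/2801872538]
step 2: P' = (I − K·H)·P̄ = [25684557206/7004681345 3759837312/7004681345 12257525907/1400936269; 3759837312/7004681345 13412001089/7004681345 -5840902173/1400936269; 12257525907/1400936269 -5840902173/1400936269 111774452385/2801872538]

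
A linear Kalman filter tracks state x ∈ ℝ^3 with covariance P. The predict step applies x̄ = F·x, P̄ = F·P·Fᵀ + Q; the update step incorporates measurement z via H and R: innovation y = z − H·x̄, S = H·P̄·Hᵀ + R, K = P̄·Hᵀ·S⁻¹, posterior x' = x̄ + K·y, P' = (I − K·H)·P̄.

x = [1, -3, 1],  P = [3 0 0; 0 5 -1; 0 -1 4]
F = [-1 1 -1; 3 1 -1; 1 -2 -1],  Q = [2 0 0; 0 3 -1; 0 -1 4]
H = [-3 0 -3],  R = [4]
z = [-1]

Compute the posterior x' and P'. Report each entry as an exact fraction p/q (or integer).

x̄ = F·x = [-5, -1, 6]
P̄ = F·P·Fᵀ + Q = [16 2 -10; 2 41 1; -10 1 27]
y = z − H·x̄ = [2]
S = H·P̄·Hᵀ + R = [211]
K = P̄·Hᵀ·S⁻¹ = [-18/211; -9/211; -51/211]
x' = x̄ + K·y = [-1091/211, -229/211, 1164/211]
P' = (I − K·H)·P̄ = [3052/211 260/211 -3028/211; 260/211 8570/211 -248/211; -3028/211 -248/211 3096/211]

x' = [-1091/211, -229/211, 1164/211]
P' = [3052/211 260/211 -3028/211; 260/211 8570/211 -248/211; -3028/211 -248/211 3096/211]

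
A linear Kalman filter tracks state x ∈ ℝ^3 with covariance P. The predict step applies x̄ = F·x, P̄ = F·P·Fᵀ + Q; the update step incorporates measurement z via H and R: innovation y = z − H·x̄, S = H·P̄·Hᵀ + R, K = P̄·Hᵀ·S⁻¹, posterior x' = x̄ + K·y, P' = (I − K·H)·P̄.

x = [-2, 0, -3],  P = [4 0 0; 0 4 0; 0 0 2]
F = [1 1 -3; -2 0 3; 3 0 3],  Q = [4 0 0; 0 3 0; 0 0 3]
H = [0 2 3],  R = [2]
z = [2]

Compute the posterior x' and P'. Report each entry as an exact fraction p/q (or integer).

x̄ = F·x = [7, -5, -15]
P̄ = F·P·Fᵀ + Q = [30 -26 -6; -26 37 -6; -6 -6 57]
y = z − H·x̄ = [57]
S = H·P̄·Hᵀ + R = [591]
K = P̄·Hᵀ·S⁻¹ = [-70/591; 56/591; 53/197]
x' = x̄ + K·y = [49/197, 79/197, 66/197]
P' = (I − K·H)·P̄ = [12830/591 -11446/591 2528/197; -11446/591 18731/591 -4150/197; 2528/197 -4150/197 2802/197]

x' = [49/197, 79/197, 66/197]
P' = [12830/591 -11446/591 2528/197; -11446/591 18731/591 -4150/197; 2528/197 -4150/197 2802/197]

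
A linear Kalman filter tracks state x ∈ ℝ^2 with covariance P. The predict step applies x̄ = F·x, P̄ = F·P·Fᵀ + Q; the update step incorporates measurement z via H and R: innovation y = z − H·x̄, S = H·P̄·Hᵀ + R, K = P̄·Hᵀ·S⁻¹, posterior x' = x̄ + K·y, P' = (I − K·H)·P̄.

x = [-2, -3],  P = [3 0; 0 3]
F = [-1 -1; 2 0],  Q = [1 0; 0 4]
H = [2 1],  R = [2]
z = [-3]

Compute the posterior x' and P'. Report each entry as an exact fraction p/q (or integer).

x' = [19/11, -62/11]
P' = [45/11 -82/11; -82/11 168/11]

x̄ = F·x = [5, -4]
P̄ = F·P·Fᵀ + Q = [7 -6; -6 16]
y = z − H·x̄ = [-9]
S = H·P̄·Hᵀ + R = [22]
K = P̄·Hᵀ·S⁻¹ = [4/11; 2/11]
x' = x̄ + K·y = [19/11, -62/11]
P' = (I − K·H)·P̄ = [45/11 -82/11; -82/11 168/11]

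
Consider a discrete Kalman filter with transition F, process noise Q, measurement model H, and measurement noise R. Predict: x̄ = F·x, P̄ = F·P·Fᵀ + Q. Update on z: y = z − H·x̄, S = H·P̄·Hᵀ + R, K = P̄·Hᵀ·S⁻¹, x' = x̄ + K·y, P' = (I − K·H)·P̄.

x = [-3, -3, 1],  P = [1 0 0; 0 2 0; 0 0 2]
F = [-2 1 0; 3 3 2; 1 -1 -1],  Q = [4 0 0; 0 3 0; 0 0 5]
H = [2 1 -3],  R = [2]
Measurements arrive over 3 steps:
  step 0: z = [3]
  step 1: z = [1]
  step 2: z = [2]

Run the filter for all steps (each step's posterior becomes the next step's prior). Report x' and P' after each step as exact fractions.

step 0: x' = [55/13, -357/26, -71/26], P' = [394/65 -472/65 20/13; -472/65 6399/260 167/52; 20/13 167/52 115/52]
step 1: x' = [524942/637919, -843981/637919, -119492/637919], P' = [10795888/637919 -20815997/637919 189383/637919; -20815997/637919 53275905/637919 3783155/637919; 189383/637919 3783155/637919 1450095/637919]
step 2: x' = [9342581/170582195, 7473848503/5288048045, -119121797/755435435], P' = [3005809556/170582195 -5803258117/170582195 7000233/24368885; -5803258117/170582195 456280680649/5288048045 4495718229/755435435; 7000233/24368885 4495718229/755435435 1717861233/755435435]

step 0: x̄ = F·x = [3, -16, -1]
step 0: P̄ = F·P·Fᵀ + Q = [10 0 -4; 0 38 -7; -4 -7 10]
step 0: y = z − H·x̄ = [10]
step 0: S = H·P̄·Hᵀ + R = [260]
step 0: K = P̄·Hᵀ·S⁻¹ = [8/65; 59/260; -9/52]
step 0: x' = x̄ + K·y = [55/13, -357/26, -71/26]
step 0: P' = (I − K·H)·P̄ = [394/65 -472/65 20/13; -472/65 6399/260 167/52; 20/13 167/52 115/52]
step 1: x̄ = F·x = [-577/26, -883/26, 269/13]
step 1: P̄ = F·P·Fᵀ + Q = [4259/52 3095/52 -1525/26; 3095/52 55691/260 -10097/130; -1525/26 -10097/130 3624/65]
step 1: y = z − H·x̄ = [3677/26]
step 1: S = H·P̄·Hᵀ + R = [637919/260]
step 1: K = P̄·Hᵀ·S⁻¹ = [103815/637919; 147223/637919; -94182/637919]
step 1: x' = x̄ + K·y = [524942/637919, -843981/637919, -119492/637919]
step 1: P' = (I − K·H)·P̄ = [10795888/637919 -20815997/637919 189383/637919; -20815997/637919 53275905/637919 3783155/637919; 189383/637919 3783155/637919 1450095/637919]
step 2: x̄ = F·x = [-1893865/637919, -1196101/637919, 1488415/637919]
step 2: P̄ = F·P·Fᵀ + Q = [182275121/637919 164309156/637919 -140720061/637919; 164309156/637919 257342784/637919 -149445399/637919; -140720061/637919 -149445399/637919 117531021/637919]
step 2: y = z − H·x̄ = [10724914/637919]
step 2: S = H·P̄·Hᵀ + R = [5288048045/637919]
step 2: K = P̄·Hᵀ·S⁻¹ = [30678051/170582195; 1034297293/5288048045; -111925512/755435435]
step 2: x' = x̄ + K·y = [9342581/170582195, 7473848503/5288048045, -119121797/755435435]
step 2: P' = (I − K·H)·P̄ = [3005809556/170582195 -5803258117/170582195 7000233/24368885; -5803258117/170582195 456280680649/5288048045 4495718229/755435435; 7000233/24368885 4495718229/755435435 1717861233/755435435]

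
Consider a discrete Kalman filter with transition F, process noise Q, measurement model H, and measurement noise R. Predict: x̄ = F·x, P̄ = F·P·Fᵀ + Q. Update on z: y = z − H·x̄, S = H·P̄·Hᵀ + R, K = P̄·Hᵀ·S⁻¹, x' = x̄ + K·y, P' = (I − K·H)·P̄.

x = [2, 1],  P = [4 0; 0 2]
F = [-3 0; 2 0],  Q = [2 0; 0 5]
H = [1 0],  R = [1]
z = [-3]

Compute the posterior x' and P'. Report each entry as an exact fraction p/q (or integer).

x̄ = F·x = [-6, 4]
P̄ = F·P·Fᵀ + Q = [38 -24; -24 21]
y = z − H·x̄ = [3]
S = H·P̄·Hᵀ + R = [39]
K = P̄·Hᵀ·S⁻¹ = [38/39; -8/13]
x' = x̄ + K·y = [-40/13, 28/13]
P' = (I − K·H)·P̄ = [38/39 -8/13; -8/13 81/13]

x' = [-40/13, 28/13]
P' = [38/39 -8/13; -8/13 81/13]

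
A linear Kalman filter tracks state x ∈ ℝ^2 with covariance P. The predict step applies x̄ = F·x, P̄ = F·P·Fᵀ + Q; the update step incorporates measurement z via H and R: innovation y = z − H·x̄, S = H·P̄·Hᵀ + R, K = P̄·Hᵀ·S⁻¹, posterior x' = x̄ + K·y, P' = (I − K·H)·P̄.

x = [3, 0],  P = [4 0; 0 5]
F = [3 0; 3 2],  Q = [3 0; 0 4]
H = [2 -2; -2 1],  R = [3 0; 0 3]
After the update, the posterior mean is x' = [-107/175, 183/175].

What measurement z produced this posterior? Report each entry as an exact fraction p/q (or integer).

z = [-3, 3]

x̄ = F·x = [9, 9]
P̄ = F·P·Fᵀ + Q = [39 36; 36 60]
S = H·P̄·Hᵀ + R = [111 -60; -60 75]
K = P̄·Hᵀ·S⁻¹ = [-46/105 -478/525; -32/35 -156/175]
x' − x̄ = [-1682/175, -1392/175] = K·y
y = (KᵀK)⁻¹·Kᵀ·(x' − x̄) = [-3, 12]
z = y + H·x̄ = [-3, 12] + [0, -9] = [-3, 3]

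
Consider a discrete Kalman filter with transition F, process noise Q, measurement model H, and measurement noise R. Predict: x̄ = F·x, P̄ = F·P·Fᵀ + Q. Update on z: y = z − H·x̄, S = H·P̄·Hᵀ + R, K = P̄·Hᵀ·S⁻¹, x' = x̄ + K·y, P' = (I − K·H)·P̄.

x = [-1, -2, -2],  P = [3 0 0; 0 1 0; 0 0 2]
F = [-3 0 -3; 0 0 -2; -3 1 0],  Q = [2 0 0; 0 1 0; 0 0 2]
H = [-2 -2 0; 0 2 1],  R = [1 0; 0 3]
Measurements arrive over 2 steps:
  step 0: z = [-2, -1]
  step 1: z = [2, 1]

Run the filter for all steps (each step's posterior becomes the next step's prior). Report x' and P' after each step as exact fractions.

step 0: x̄ = F·x = [9, 4, 1]
step 0: P̄ = F·P·Fᵀ + Q = [47 12 27; 12 9 0; 27 0 30]
step 0: y = z − H·x̄ = [24, -10]
step 0: S = H·P̄·Hᵀ + R = [321 -138; -138 69]
step 0: K = P̄·Hᵀ·S⁻¹ = [-16/45 29/1035; -2/15 -2/345; 2/15 242/345]
step 0: x' = x̄ + K·y = [193/1035, 296/345, -971/345]
step 0: P' = (I − K·H)·P̄ = [3742/1035 -1186/345 2401/345; -1186/345 403/115 -808/115; 2401/345 -808/115 1858/115]
step 1: x̄ = F·x = [544/69, 1942/345, 103/345]
step 1: P̄ = F·P·Fᵀ + Q = [7020/23 3190/23 2911/23; 3190/23 7547/115 6418/115; 2911/23 6418/115 6747/115]
step 1: y = z − H·x̄ = [3338/115, -1214/115]
step 1: S = H·P̄·Hᵀ + R = [298303/115 -135934/115; -135934/115 62952/115]
step 1: K = P̄·Hᵀ·S⁻¹ = [-489501/1307470 -184309/2614940; -74248/653735 63069/653735; 93091/1307470 1215479/2614940]
step 1: x' = x̄ + K·y = [-1756379/784482, 515368/392241, -1993921/784482]
step 1: P' = (I − K·H)·P̄ = [3394473/2614940 -726243/653735 5257017/2614940; -726243/653735 763367/653735 -1337527/653735; 5257017/2614940 -1337527/653735 14346653/2614940]

step 0: x' = [193/1035, 296/345, -971/345], P' = [3742/1035 -1186/345 2401/345; -1186/345 403/115 -808/115; 2401/345 -808/115 1858/115]
step 1: x' = [-1756379/784482, 515368/392241, -1993921/784482], P' = [3394473/2614940 -726243/653735 5257017/2614940; -726243/653735 763367/653735 -1337527/653735; 5257017/2614940 -1337527/653735 14346653/2614940]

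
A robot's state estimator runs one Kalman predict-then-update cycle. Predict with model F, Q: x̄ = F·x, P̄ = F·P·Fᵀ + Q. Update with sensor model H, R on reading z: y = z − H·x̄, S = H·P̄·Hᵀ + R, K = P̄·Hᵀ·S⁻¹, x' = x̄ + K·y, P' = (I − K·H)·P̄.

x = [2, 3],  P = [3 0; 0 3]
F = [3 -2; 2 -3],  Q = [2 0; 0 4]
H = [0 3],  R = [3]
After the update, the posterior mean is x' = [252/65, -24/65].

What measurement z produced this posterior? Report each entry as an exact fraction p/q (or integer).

z = [-1]

x̄ = F·x = [0, -5]
P̄ = F·P·Fᵀ + Q = [41 36; 36 43]
S = H·P̄·Hᵀ + R = [390]
K = P̄·Hᵀ·S⁻¹ = [18/65; 43/130]
x' − x̄ = [252/65, 301/65] = K·y
y = (KᵀK)⁻¹·Kᵀ·(x' − x̄) = [14]
z = y + H·x̄ = [14] + [-15] = [-1]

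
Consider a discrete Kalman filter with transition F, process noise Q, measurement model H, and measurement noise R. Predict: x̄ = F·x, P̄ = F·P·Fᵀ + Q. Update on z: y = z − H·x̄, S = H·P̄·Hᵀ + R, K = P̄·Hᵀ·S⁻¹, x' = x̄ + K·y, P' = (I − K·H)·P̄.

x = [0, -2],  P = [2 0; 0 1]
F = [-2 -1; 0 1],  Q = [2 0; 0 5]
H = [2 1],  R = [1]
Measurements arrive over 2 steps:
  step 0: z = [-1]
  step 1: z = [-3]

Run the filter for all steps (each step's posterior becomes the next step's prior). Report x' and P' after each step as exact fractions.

step 0: x̄ = F·x = [2, -2]
step 0: P̄ = F·P·Fᵀ + Q = [11 -1; -1 6]
step 0: y = z − H·x̄ = [-3]
step 0: S = H·P̄·Hᵀ + R = [47]
step 0: K = P̄·Hᵀ·S⁻¹ = [21/47; 4/47]
step 0: x' = x̄ + K·y = [31/47, -106/47]
step 0: P' = (I − K·H)·P̄ = [76/47 -131/47; -131/47 266/47]
step 1: x̄ = F·x = [44/47, -106/47]
step 1: P̄ = F·P·Fᵀ + Q = [140/47 -4/47; -4/47 501/47]
step 1: y = z − H·x̄ = [-123/47]
step 1: S = H·P̄·Hᵀ + R = [1092/47]
step 1: K = P̄·Hᵀ·S⁻¹ = [23/91; 493/1092]
step 1: x' = x̄ + K·y = [25/91, -1251/364]
step 1: P' = (I − K·H)·P̄ = [136/91 -249/91; -249/91 6469/1092]

step 0: x' = [31/47, -106/47], P' = [76/47 -131/47; -131/47 266/47]
step 1: x' = [25/91, -1251/364], P' = [136/91 -249/91; -249/91 6469/1092]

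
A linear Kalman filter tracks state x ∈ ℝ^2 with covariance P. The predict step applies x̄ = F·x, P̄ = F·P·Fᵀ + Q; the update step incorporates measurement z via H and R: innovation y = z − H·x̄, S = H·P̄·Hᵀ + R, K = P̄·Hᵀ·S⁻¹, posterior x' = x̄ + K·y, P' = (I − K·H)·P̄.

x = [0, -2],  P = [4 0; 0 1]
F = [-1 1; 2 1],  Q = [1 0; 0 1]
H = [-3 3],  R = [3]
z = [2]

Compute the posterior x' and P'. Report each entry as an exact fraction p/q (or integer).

x' = [-256/115, -36/23]
P' = [183/115 34/23; 34/23 39/23]

x̄ = F·x = [-2, -2]
P̄ = F·P·Fᵀ + Q = [6 -7; -7 18]
y = z − H·x̄ = [2]
S = H·P̄·Hᵀ + R = [345]
K = P̄·Hᵀ·S⁻¹ = [-13/115; 5/23]
x' = x̄ + K·y = [-256/115, -36/23]
P' = (I − K·H)·P̄ = [183/115 34/23; 34/23 39/23]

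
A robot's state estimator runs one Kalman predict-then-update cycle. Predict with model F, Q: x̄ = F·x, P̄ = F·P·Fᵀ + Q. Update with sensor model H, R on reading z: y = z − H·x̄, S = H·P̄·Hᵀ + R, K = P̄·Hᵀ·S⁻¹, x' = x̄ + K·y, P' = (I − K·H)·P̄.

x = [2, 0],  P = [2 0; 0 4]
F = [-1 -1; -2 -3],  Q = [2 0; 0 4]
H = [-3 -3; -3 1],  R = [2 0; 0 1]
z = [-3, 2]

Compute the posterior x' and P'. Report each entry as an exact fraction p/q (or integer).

x' = [-2390/9637, 11852/9637]
P' = [712/9637 -176/9637; -176/9637 1776/9637]

x̄ = F·x = [-2, -4]
P̄ = F·P·Fᵀ + Q = [8 16; 16 48]
y = z − H·x̄ = [-21, 0]
S = H·P̄·Hᵀ + R = [794 24; 24 25]
K = P̄·Hᵀ·S⁻¹ = [-804/9637 -2312/9637; -2400/9637 2304/9637]
x' = x̄ + K·y = [-2390/9637, 11852/9637]
P' = (I − K·H)·P̄ = [712/9637 -176/9637; -176/9637 1776/9637]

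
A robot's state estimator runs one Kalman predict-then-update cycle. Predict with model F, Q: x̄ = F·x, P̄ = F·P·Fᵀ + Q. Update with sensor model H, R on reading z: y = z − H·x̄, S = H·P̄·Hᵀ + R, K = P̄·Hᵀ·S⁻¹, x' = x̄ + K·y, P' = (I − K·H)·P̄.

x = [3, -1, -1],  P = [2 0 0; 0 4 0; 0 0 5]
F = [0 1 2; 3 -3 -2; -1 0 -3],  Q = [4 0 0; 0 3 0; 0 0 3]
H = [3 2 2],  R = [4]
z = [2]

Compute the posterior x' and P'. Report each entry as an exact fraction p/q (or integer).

x̄ = F·x = [-3, 14, 0]
P̄ = F·P·Fᵀ + Q = [28 -32 -30; -32 77 24; -30 24 50]
y = z − H·x̄ = [-17]
S = H·P̄·Hᵀ + R = [212]
K = P̄·Hᵀ·S⁻¹ = [-10/53; 1/2; 29/106]
x' = x̄ + K·y = [11/53, 11/2, -493/106]
P' = (I − K·H)·P̄ = [1084/53 -12 -1010/53; -12 24 -5; -1010/53 -5 1809/53]

x' = [11/53, 11/2, -493/106]
P' = [1084/53 -12 -1010/53; -12 24 -5; -1010/53 -5 1809/53]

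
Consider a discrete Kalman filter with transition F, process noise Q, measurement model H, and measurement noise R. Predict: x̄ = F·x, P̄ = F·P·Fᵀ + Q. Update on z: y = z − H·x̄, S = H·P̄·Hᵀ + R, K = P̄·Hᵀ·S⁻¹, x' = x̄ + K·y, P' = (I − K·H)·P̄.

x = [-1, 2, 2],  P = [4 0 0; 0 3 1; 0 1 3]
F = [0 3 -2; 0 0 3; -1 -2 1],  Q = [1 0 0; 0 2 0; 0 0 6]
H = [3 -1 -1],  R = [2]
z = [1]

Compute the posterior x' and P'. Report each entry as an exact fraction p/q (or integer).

x' = [2, 6, -1]
P' = [474/233 1148/233 164/233; 1148/233 10033/466 -3027/466; 164/233 -3027/466 4161/466]

x̄ = F·x = [2, 6, -1]
P̄ = F·P·Fᵀ + Q = [28 -9 -17; -9 29 3; -17 3 21]
y = z − H·x̄ = [0]
S = H·P̄·Hᵀ + R = [466]
K = P̄·Hᵀ·S⁻¹ = [55/233; -59/466; -75/466]
x' = x̄ + K·y = [2, 6, -1]
P' = (I − K·H)·P̄ = [474/233 1148/233 164/233; 1148/233 10033/466 -3027/466; 164/233 -3027/466 4161/466]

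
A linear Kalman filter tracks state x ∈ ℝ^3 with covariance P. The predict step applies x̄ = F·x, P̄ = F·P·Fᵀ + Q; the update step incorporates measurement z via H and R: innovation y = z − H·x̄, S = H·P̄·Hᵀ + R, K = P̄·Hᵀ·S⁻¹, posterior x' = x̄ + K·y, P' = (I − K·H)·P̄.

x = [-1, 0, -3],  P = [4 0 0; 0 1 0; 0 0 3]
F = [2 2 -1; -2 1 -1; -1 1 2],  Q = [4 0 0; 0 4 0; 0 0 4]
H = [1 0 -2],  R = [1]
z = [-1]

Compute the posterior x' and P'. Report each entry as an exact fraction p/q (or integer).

x' = [-113/40, 251/40, -19/20]
P' = [1719/160 -893/160 417/80; -893/160 3551/160 -219/80; 417/80 -219/80 111/40]

x̄ = F·x = [1, 5, -5]
P̄ = F·P·Fᵀ + Q = [27 -11 -12; -11 24 3; -12 3 21]
y = z − H·x̄ = [-12]
S = H·P̄·Hᵀ + R = [160]
K = P̄·Hᵀ·S⁻¹ = [51/160; -17/160; -27/80]
x' = x̄ + K·y = [-113/40, 251/40, -19/20]
P' = (I − K·H)·P̄ = [1719/160 -893/160 417/80; -893/160 3551/160 -219/80; 417/80 -219/80 111/40]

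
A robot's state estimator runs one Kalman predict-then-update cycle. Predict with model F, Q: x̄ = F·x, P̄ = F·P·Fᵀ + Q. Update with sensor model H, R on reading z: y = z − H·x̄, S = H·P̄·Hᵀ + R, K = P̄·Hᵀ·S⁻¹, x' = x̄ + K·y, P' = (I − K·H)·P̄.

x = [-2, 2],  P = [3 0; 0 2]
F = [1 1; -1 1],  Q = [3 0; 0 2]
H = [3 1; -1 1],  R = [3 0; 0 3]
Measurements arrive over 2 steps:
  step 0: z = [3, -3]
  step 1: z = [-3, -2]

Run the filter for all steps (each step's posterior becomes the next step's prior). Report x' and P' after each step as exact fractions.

step 0: x̄ = F·x = [0, 4]
step 0: P̄ = F·P·Fᵀ + Q = [8 -1; -1 7]
step 0: y = z − H·x̄ = [-1, -7]
step 0: S = H·P̄·Hᵀ + R = [76 -19; -19 20]
step 0: K = P̄·Hᵀ·S⁻¹ = [289/1159 -13/61; 232/1159 36/61]
step 0: x' = x̄ + K·y = [1440/1159, -384/1159]
step 0: P' = (I − K·H)·P̄ = [402/1159 -339/1159; -339/1159 1713/1159]
step 1: x̄ = F·x = [1056/1159, -96/61]
step 1: P̄ = F·P·Fᵀ + Q = [4914/1159 69/61; 69/61 269/61]
step 1: y = z − H·x̄ = [-4821/1159, 562/1159]
step 1: S = H·P̄·Hᵀ + R = [60680/1159 -7009/1159; -7009/1159 10880/1159]
step 1: K = P̄·Hᵀ·S⁻¹ = [42969/175747 -30519/175747; 35960/175747 84548/175747]
step 1: x' = x̄ + K·y = [-33405/175747, -385168/175747]
step 1: P' = (I − K·H)·P̄ = [55116/175747 -36441/175747; -36441/175747 217203/175747]

step 0: x' = [1440/1159, -384/1159], P' = [402/1159 -339/1159; -339/1159 1713/1159]
step 1: x' = [-33405/175747, -385168/175747], P' = [55116/175747 -36441/175747; -36441/175747 217203/175747]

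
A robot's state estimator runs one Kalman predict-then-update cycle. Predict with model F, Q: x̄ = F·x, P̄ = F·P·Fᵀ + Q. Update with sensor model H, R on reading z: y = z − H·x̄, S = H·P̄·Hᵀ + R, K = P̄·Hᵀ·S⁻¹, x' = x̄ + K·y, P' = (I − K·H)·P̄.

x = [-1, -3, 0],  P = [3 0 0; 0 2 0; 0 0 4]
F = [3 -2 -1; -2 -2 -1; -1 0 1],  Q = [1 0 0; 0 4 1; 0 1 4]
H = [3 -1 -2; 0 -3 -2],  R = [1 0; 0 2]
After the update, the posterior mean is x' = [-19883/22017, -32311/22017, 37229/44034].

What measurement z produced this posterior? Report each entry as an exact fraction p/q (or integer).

x̄ = F·x = [3, 8, 1]
P̄ = F·P·Fᵀ + Q = [40 -6 -13; -6 28 3; -13 3 11]
S = H·P̄·Hᵀ + R = [637 284; 284 334]
K = P̄·Hᵀ·S⁻¹ = [19136/66051 -7570/66051; 4096/66051 -21281/66051; -6286/66051 -1571/132102]
x' − x̄ = [-85934/22017, -208447/22017, -6805/44034] = K·y
y = (KᵀK)⁻¹·Kᵀ·(x' − x̄) = [-2, 29]
z = y + H·x̄ = [-2, 29] + [-1, -26] = [-3, 3]

z = [-3, 3]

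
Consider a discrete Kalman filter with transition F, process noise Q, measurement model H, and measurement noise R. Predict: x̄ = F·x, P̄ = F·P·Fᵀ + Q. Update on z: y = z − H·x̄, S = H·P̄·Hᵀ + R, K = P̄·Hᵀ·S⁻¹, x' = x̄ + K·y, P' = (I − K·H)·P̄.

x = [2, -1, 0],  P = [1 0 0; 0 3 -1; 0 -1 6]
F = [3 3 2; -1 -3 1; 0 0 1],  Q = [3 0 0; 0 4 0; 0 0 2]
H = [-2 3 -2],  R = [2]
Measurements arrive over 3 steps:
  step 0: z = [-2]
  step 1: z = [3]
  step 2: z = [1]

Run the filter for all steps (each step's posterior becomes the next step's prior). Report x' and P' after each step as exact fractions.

step 0: x̄ = F·x = [3, 1, 0]
step 0: P̄ = F·P·Fᵀ + Q = [51 -15 9; -15 44 9; 9 9 8]
step 0: y = z − H·x̄ = [1]
step 0: S = H·P̄·Hᵀ + R = [778]
step 0: K = P̄·Hᵀ·S⁻¹ = [-165/778; 72/389; -7/778]
step 0: x' = x̄ + K·y = [2169/778, 461/389, -7/778]
step 0: P' = (I − K·H)·P̄ = [12453/778 6045/389 5847/778; 6045/389 6748/389 4005/389; 5847/778 4005/389 6175/778]
step 1: x̄ = F·x = [9259/778, -2471/389, -7/778]
step 1: P̄ = F·P·Fᵀ + Q = [644479/778 -154868/389 53921/778; -154868/389 77995/389 -11851/389; 53921/778 -11851/389 7731/778]
step 1: y = z − H·x̄ = [17832/389]
step 1: S = H·P̄·Hᵀ + R = [4223465/389]
step 1: K = P̄·Hᵀ·S⁻¹ = [-1163004/4223465; 567423/4223465; -19441/844693]
step 1: x' = x̄ + K·y = [-6098489/8446930, -817211/4223465, -1797575/1689386]
step 1: P' = (I − K·H)·P̄ = [43130827/8446930 15001648/4223465 840025/1689386; 15001648/4223465 19126714/4223465 2624200/844693; 840025/1689386 2624200/844693 7071457/1689386]
step 2: x̄ = F·x = [-41174483/8446930, 201388/844693, -1797575/1689386]
step 2: P̄ = F·P·Fᵀ + Q = [1804593053/8446930 -83752419/844693 32408189/1689386; -83752419/844693 47072421/844693 -4756884/844693; 32408189/1689386 -4756884/844693 10450229/1689386]
step 2: y = z − H·x̄ = [-48959713/4223465]
step 2: S = H·P̄·Hᵀ + R = [11799116231/4223465]
step 2: K = P̄·Hᵀ·S⁻¹ = [-3222920283/11799116231; 227311335/1685588033; -285645350/11799116231]
step 2: x' = x̄ + K·y = [-40307190071/23598232462, -2233192819/1685588033, -18486894785/23598232462]
step 2: P' = (I − K·H)·P̄ = [122689043441/23598232462 6332699838/1685588033 16743493723/23598232462; 6332699838/1685588033 8294243346/1685588033 5881353846/1685588033; 16743493723/23598232462 5881353846/1685588033 107336227743/23598232462]

step 0: x' = [2169/778, 461/389, -7/778], P' = [12453/778 6045/389 5847/778; 6045/389 6748/389 4005/389; 5847/778 4005/389 6175/778]
step 1: x' = [-6098489/8446930, -817211/4223465, -1797575/1689386], P' = [43130827/8446930 15001648/4223465 840025/1689386; 15001648/4223465 19126714/4223465 2624200/844693; 840025/1689386 2624200/844693 7071457/1689386]
step 2: x' = [-40307190071/23598232462, -2233192819/1685588033, -18486894785/23598232462], P' = [122689043441/23598232462 6332699838/1685588033 16743493723/23598232462; 6332699838/1685588033 8294243346/1685588033 5881353846/1685588033; 16743493723/23598232462 5881353846/1685588033 107336227743/23598232462]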